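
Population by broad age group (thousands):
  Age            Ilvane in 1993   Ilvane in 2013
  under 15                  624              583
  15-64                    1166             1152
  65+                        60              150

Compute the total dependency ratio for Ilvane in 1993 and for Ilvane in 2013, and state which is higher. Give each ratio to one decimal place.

Ilvane in 1993: (624 + 60) / 1166 × 100 = 684 / 1166 × 100 = 58.7
Ilvane in 2013: (583 + 150) / 1152 × 100 = 733 / 1152 × 100 = 63.6

Ilvane in 1993: 58.7
Ilvane in 2013: 63.6
Higher: Ilvane in 2013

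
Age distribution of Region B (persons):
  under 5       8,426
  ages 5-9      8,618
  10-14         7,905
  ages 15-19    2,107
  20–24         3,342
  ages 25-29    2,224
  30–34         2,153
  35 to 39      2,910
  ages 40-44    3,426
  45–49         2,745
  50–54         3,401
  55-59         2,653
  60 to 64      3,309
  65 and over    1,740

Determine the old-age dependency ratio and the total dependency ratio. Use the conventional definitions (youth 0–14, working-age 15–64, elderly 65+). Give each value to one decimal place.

Old-age dependency ratio: 6.2
Total dependency ratio: 94.4

0–14: 8,426 + 8,618 + 7,905 = 24,949
15–64: 2,107 + 3,342 + 2,224 + 2,153 + 2,910 + 3,426 + 2,745 + 3,401 + 2,653 + 3,309 = 28,270
65+: 1,740
Old-age dependency ratio = 1,740 / 28,270 × 100 = 6.2
Total dependency ratio = (24,949 + 1,740) / 28,270 × 100 = 26,689 / 28,270 × 100 = 94.4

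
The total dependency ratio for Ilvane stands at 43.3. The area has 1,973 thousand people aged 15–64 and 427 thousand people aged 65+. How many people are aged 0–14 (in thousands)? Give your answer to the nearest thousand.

Total dependency ratio = (youth + elderly) / working-age × 100
43.3 = (Y + 427) / 1,973 × 100
⇒ 427

Aged 0–14: 427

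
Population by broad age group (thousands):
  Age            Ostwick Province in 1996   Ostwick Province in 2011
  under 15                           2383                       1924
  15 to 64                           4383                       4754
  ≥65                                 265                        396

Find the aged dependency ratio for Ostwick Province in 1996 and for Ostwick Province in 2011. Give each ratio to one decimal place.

Ostwick Province in 1996: 6.0
Ostwick Province in 2011: 8.3

Ostwick Province in 1996: 265 / 4383 × 100 = 6.0
Ostwick Province in 2011: 396 / 4754 × 100 = 8.3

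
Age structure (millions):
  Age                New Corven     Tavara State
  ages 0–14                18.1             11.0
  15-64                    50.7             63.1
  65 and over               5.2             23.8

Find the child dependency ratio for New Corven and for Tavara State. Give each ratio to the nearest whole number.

New Corven: 18.1 / 50.7 × 100 = 36
Tavara State: 11.0 / 63.1 × 100 = 17

New Corven: 36
Tavara State: 17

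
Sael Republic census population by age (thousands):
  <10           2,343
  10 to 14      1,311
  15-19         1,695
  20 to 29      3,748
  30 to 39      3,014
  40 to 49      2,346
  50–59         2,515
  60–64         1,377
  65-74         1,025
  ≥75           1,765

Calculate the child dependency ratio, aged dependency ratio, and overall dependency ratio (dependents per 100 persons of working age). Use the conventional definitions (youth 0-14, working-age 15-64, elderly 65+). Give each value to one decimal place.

Youth dependency ratio: 24.9
Old-age dependency ratio: 19.0
Total dependency ratio: 43.9

0–14: 2,343 + 1,311 = 3,654
15–64: 1,695 + 3,748 + 3,014 + 2,346 + 2,515 + 1,377 = 14,695
65+: 1,025 + 1,765 = 2,790
Youth dependency ratio = 3,654 / 14,695 × 100 = 24.9
Old-age dependency ratio = 2,790 / 14,695 × 100 = 19.0
Total dependency ratio = (3,654 + 2,790) / 14,695 × 100 = 6,444 / 14,695 × 100 = 43.9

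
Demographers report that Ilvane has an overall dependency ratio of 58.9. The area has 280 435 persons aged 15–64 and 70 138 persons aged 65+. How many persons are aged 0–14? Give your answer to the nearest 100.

Total dependency ratio = (youth + elderly) / working-age × 100
58.9 = (Y + 70 138) / 280 435 × 100
⇒ 95 000

Aged 0–14: 95 000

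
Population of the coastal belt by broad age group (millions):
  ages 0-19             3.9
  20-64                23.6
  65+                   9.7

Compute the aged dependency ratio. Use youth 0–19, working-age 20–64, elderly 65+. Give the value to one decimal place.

Old-age dependency ratio: 41.1

Old-age dependency ratio = 9.7 / 23.6 × 100 = 41.1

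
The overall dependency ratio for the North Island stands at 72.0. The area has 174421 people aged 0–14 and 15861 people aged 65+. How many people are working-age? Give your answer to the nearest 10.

Total dependency ratio = (youth + elderly) / working-age × 100
72.0 = (174421 + 15861) / W × 100
⇒ 264280

Working-age: 264280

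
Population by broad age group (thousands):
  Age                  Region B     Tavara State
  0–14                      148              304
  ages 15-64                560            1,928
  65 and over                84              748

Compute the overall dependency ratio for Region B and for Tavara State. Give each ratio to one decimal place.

Region B: 41.4
Tavara State: 54.6

Region B: (148 + 84) / 560 × 100 = 232 / 560 × 100 = 41.4
Tavara State: (304 + 748) / 1,928 × 100 = 1,052 / 1,928 × 100 = 54.6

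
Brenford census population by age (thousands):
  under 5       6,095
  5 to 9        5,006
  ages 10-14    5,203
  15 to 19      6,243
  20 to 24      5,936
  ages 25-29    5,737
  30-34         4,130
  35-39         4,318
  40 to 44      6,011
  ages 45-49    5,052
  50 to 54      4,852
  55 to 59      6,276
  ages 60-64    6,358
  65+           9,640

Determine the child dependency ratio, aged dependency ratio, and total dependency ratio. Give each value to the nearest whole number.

Youth dependency ratio: 30
Old-age dependency ratio: 18
Total dependency ratio: 47

0–14: 6,095 + 5,006 + 5,203 = 16,304
15–64: 6,243 + 5,936 + 5,737 + 4,130 + 4,318 + 6,011 + 5,052 + 4,852 + 6,276 + 6,358 = 54,913
65+: 9,640
Youth dependency ratio = 16,304 / 54,913 × 100 = 30
Old-age dependency ratio = 9,640 / 54,913 × 100 = 18
Total dependency ratio = (16,304 + 9,640) / 54,913 × 100 = 25,944 / 54,913 × 100 = 47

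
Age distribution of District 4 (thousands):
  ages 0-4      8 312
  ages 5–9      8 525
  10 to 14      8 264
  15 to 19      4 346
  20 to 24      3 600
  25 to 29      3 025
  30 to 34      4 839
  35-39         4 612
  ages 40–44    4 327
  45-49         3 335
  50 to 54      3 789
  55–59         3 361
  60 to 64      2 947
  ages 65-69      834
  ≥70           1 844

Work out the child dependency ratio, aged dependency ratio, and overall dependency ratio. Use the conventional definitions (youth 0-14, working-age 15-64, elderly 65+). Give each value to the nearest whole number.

Youth dependency ratio: 66
Old-age dependency ratio: 7
Total dependency ratio: 73

0–14: 8 312 + 8 525 + 8 264 = 25 101
15–64: 4 346 + 3 600 + 3 025 + 4 839 + 4 612 + 4 327 + 3 335 + 3 789 + 3 361 + 2 947 = 38 181
65+: 834 + 1 844 = 2 678
Youth dependency ratio = 25 101 / 38 181 × 100 = 66
Old-age dependency ratio = 2 678 / 38 181 × 100 = 7
Total dependency ratio = (25 101 + 2 678) / 38 181 × 100 = 27 779 / 38 181 × 100 = 73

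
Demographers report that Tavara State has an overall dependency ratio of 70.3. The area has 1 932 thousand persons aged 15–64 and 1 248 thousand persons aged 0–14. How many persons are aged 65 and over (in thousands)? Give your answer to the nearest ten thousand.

Total dependency ratio = (youth + elderly) / working-age × 100
70.3 = (1 248 + E) / 1 932 × 100
⇒ 110

Aged 65 and over: 110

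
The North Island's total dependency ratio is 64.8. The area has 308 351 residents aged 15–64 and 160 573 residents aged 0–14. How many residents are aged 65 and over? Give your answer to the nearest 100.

Total dependency ratio = (youth + elderly) / working-age × 100
64.8 = (160 573 + E) / 308 351 × 100
⇒ 39 200

Aged 65 and over: 39 200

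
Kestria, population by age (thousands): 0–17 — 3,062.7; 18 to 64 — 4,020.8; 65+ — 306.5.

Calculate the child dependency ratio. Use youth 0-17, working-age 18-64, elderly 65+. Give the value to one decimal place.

Youth dependency ratio = 3,062.7 / 4,020.8 × 100 = 76.2

Youth dependency ratio: 76.2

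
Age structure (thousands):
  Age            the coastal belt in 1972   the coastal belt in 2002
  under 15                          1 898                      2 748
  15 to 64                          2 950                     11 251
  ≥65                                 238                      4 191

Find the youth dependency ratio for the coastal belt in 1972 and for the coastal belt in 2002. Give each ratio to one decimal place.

the coastal belt in 1972: 1 898 / 2 950 × 100 = 64.3
the coastal belt in 2002: 2 748 / 11 251 × 100 = 24.4

the coastal belt in 1972: 64.3
the coastal belt in 2002: 24.4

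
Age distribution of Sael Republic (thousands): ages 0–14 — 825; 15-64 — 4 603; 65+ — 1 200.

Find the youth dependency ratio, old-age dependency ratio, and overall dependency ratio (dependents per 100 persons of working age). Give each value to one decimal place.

Youth dependency ratio = 825 / 4 603 × 100 = 17.9
Old-age dependency ratio = 1 200 / 4 603 × 100 = 26.1
Total dependency ratio = (825 + 1 200) / 4 603 × 100 = 2 025 / 4 603 × 100 = 44.0

Youth dependency ratio: 17.9
Old-age dependency ratio: 26.1
Total dependency ratio: 44.0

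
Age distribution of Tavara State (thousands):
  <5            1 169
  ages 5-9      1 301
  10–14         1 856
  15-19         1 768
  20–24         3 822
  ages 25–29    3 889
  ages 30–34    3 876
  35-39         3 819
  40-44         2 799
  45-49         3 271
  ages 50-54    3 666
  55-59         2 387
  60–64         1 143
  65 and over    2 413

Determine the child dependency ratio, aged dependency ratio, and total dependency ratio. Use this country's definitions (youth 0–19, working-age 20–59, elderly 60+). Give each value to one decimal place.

0–19: 1 169 + 1 301 + 1 856 + 1 768 = 6 094
20–59: 3 822 + 3 889 + 3 876 + 3 819 + 2 799 + 3 271 + 3 666 + 2 387 = 27 529
60+: 1 143 + 2 413 = 3 556
Youth dependency ratio = 6 094 / 27 529 × 100 = 22.1
Old-age dependency ratio = 3 556 / 27 529 × 100 = 12.9
Total dependency ratio = (6 094 + 3 556) / 27 529 × 100 = 9 650 / 27 529 × 100 = 35.1

Youth dependency ratio: 22.1
Old-age dependency ratio: 12.9
Total dependency ratio: 35.1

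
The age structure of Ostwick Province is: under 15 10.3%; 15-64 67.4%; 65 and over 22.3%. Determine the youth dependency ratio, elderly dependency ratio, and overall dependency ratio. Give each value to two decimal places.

Youth dependency ratio: 15.28
Old-age dependency ratio: 33.09
Total dependency ratio: 48.37

Youth dependency ratio = 10.3 / 67.4 × 100 = 15.28
Old-age dependency ratio = 22.3 / 67.4 × 100 = 33.09
Total dependency ratio = (10.3 + 22.3) / 67.4 × 100 = 32.6 / 67.4 × 100 = 48.37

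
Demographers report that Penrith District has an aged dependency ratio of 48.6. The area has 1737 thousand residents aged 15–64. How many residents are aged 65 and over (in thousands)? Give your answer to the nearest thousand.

Aged 65 and over: 844

Old-age dependency ratio = elderly / working-age × 100
48.6 = E / 1737 × 100
⇒ 844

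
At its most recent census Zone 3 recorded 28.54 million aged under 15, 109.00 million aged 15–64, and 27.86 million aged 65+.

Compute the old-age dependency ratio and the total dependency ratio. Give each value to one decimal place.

Old-age dependency ratio: 25.6
Total dependency ratio: 51.7

Old-age dependency ratio = 27.86 / 109.00 × 100 = 25.6
Total dependency ratio = (28.54 + 27.86) / 109.00 × 100 = 56.40 / 109.00 × 100 = 51.7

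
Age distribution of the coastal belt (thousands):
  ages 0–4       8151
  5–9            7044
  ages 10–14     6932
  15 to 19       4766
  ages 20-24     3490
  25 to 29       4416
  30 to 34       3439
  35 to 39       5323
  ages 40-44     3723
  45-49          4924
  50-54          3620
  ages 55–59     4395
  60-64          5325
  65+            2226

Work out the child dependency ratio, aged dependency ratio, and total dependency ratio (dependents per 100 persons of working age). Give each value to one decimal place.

0–14: 8151 + 7044 + 6932 = 22127
15–64: 4766 + 3490 + 4416 + 3439 + 5323 + 3723 + 4924 + 3620 + 4395 + 5325 = 43421
65+: 2226
Youth dependency ratio = 22127 / 43421 × 100 = 51.0
Old-age dependency ratio = 2226 / 43421 × 100 = 5.1
Total dependency ratio = (22127 + 2226) / 43421 × 100 = 24353 / 43421 × 100 = 56.1

Youth dependency ratio: 51.0
Old-age dependency ratio: 5.1
Total dependency ratio: 56.1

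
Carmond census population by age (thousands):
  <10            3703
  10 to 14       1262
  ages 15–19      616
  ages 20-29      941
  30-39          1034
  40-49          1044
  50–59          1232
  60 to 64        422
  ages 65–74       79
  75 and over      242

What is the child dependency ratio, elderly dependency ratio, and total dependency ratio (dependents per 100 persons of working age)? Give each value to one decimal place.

0–14: 3703 + 1262 = 4965
15–64: 616 + 941 + 1034 + 1044 + 1232 + 422 = 5289
65+: 79 + 242 = 321
Youth dependency ratio = 4965 / 5289 × 100 = 93.9
Old-age dependency ratio = 321 / 5289 × 100 = 6.1
Total dependency ratio = (4965 + 321) / 5289 × 100 = 5286 / 5289 × 100 = 99.9

Youth dependency ratio: 93.9
Old-age dependency ratio: 6.1
Total dependency ratio: 99.9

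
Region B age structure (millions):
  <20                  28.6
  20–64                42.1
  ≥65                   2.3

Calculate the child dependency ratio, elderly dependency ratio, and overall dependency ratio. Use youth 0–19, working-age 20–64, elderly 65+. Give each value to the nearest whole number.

Youth dependency ratio = 28.6 / 42.1 × 100 = 68
Old-age dependency ratio = 2.3 / 42.1 × 100 = 5
Total dependency ratio = (28.6 + 2.3) / 42.1 × 100 = 30.9 / 42.1 × 100 = 73

Youth dependency ratio: 68
Old-age dependency ratio: 5
Total dependency ratio: 73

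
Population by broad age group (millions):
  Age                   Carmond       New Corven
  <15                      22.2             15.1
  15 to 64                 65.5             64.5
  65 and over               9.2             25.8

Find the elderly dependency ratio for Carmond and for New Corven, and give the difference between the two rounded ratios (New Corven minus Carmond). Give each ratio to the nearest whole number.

Carmond: 9.2 / 65.5 × 100 = 14
New Corven: 25.8 / 64.5 × 100 = 40

Carmond: 14
New Corven: 40
Difference: +26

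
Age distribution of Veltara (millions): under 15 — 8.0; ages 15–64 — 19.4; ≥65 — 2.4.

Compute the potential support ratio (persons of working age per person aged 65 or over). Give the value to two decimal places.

Potential support ratio: 8.08

Potential support ratio = 19.4 / 2.4 = 8.08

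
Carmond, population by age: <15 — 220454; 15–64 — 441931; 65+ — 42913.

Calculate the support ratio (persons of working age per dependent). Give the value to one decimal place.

Support ratio = 441931 / (220454 + 42913) = 441931 / 263367 = 1.7

Support ratio: 1.7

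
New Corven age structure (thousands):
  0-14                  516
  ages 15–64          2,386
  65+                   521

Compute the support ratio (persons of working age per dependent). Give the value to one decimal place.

Support ratio = 2,386 / (516 + 521) = 2,386 / 1,037 = 2.3

Support ratio: 2.3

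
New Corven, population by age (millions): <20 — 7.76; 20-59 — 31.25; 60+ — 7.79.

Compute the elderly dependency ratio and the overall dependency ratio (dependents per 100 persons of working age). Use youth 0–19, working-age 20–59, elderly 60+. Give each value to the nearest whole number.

Old-age dependency ratio: 25
Total dependency ratio: 50

Old-age dependency ratio = 7.79 / 31.25 × 100 = 25
Total dependency ratio = (7.76 + 7.79) / 31.25 × 100 = 15.55 / 31.25 × 100 = 50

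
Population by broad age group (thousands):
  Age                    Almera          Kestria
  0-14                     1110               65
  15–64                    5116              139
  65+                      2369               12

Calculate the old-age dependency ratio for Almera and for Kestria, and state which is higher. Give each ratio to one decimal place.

Almera: 46.3
Kestria: 8.6
Higher: Almera

Almera: 2369 / 5116 × 100 = 46.3
Kestria: 12 / 139 × 100 = 8.6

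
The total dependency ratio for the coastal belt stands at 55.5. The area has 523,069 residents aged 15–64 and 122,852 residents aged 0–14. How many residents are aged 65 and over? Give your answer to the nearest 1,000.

Aged 65 and over: 167,000

Total dependency ratio = (youth + elderly) / working-age × 100
55.5 = (122,852 + E) / 523,069 × 100
⇒ 167,000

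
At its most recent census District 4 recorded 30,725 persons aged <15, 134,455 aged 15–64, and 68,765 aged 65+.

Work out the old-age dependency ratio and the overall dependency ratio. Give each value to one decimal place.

Old-age dependency ratio: 51.1
Total dependency ratio: 74.0

Old-age dependency ratio = 68,765 / 134,455 × 100 = 51.1
Total dependency ratio = (30,725 + 68,765) / 134,455 × 100 = 99,490 / 134,455 × 100 = 74.0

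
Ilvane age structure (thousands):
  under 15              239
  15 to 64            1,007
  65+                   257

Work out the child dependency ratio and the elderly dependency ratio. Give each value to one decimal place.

Youth dependency ratio: 23.7
Old-age dependency ratio: 25.5

Youth dependency ratio = 239 / 1,007 × 100 = 23.7
Old-age dependency ratio = 257 / 1,007 × 100 = 25.5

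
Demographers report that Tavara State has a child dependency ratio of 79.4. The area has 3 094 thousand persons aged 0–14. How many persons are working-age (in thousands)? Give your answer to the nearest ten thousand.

Youth dependency ratio = youth / working-age × 100
79.4 = 3 094 / W × 100
⇒ 3 900

Working-age: 3 900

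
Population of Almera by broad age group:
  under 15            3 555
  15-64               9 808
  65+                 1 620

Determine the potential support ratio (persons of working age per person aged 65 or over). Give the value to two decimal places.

Potential support ratio: 6.05

Potential support ratio = 9 808 / 1 620 = 6.05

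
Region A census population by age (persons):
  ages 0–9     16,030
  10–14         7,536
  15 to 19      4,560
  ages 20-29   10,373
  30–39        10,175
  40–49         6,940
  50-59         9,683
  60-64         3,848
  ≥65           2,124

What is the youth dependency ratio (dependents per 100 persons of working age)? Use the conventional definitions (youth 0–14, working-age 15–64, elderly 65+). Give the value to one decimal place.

0–14: 16,030 + 7,536 = 23,566
15–64: 4,560 + 10,373 + 10,175 + 6,940 + 9,683 + 3,848 = 45,579
65+: 2,124
Youth dependency ratio = 23,566 / 45,579 × 100 = 51.7

Youth dependency ratio: 51.7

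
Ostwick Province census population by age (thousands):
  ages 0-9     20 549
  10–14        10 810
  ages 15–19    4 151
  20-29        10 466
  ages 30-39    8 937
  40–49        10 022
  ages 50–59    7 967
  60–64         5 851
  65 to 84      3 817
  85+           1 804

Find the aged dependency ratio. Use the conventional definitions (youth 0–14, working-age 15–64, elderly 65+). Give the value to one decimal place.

Old-age dependency ratio: 11.9

0–14: 20 549 + 10 810 = 31 359
15–64: 4 151 + 10 466 + 8 937 + 10 022 + 7 967 + 5 851 = 47 394
65+: 3 817 + 1 804 = 5 621
Old-age dependency ratio = 5 621 / 47 394 × 100 = 11.9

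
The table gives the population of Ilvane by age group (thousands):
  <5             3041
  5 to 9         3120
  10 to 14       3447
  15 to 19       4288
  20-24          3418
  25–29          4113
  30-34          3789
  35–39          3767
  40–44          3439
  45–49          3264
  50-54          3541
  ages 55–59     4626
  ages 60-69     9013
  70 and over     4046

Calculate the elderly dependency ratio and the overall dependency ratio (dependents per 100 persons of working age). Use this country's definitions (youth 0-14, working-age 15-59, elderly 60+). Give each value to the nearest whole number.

0–14: 3041 + 3120 + 3447 = 9608
15–59: 4288 + 3418 + 4113 + 3789 + 3767 + 3439 + 3264 + 3541 + 4626 = 34245
60+: 9013 + 4046 = 13059
Old-age dependency ratio = 13059 / 34245 × 100 = 38
Total dependency ratio = (9608 + 13059) / 34245 × 100 = 22667 / 34245 × 100 = 66

Old-age dependency ratio: 38
Total dependency ratio: 66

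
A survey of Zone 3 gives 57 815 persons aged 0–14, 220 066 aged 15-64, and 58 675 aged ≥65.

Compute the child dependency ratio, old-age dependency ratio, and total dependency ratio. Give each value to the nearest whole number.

Youth dependency ratio = 57 815 / 220 066 × 100 = 26
Old-age dependency ratio = 58 675 / 220 066 × 100 = 27
Total dependency ratio = (57 815 + 58 675) / 220 066 × 100 = 116 490 / 220 066 × 100 = 53

Youth dependency ratio: 26
Old-age dependency ratio: 27
Total dependency ratio: 53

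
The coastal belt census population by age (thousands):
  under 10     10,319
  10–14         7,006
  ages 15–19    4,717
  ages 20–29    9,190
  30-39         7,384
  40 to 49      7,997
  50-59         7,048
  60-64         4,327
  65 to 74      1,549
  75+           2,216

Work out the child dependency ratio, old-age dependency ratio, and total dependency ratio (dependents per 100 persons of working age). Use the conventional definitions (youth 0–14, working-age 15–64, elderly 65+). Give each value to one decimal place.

0–14: 10,319 + 7,006 = 17,325
15–64: 4,717 + 9,190 + 7,384 + 7,997 + 7,048 + 4,327 = 40,663
65+: 1,549 + 2,216 = 3,765
Youth dependency ratio = 17,325 / 40,663 × 100 = 42.6
Old-age dependency ratio = 3,765 / 40,663 × 100 = 9.3
Total dependency ratio = (17,325 + 3,765) / 40,663 × 100 = 21,090 / 40,663 × 100 = 51.9

Youth dependency ratio: 42.6
Old-age dependency ratio: 9.3
Total dependency ratio: 51.9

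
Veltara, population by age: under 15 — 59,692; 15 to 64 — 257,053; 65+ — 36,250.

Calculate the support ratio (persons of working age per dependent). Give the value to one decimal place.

Support ratio: 2.7

Support ratio = 257,053 / (59,692 + 36,250) = 257,053 / 95,942 = 2.7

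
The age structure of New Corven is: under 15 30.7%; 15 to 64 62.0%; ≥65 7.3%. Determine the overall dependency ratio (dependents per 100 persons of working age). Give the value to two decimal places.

Total dependency ratio: 61.29

Total dependency ratio = (30.7 + 7.3) / 62.0 × 100 = 38.0 / 62.0 × 100 = 61.29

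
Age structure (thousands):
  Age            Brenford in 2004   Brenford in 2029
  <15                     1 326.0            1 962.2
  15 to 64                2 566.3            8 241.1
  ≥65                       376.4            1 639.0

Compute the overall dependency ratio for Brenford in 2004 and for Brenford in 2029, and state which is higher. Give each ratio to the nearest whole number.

Brenford in 2004: (1 326.0 + 376.4) / 2 566.3 × 100 = 1 702.4 / 2 566.3 × 100 = 66
Brenford in 2029: (1 962.2 + 1 639.0) / 8 241.1 × 100 = 3 601.2 / 8 241.1 × 100 = 44

Brenford in 2004: 66
Brenford in 2029: 44
Higher: Brenford in 2004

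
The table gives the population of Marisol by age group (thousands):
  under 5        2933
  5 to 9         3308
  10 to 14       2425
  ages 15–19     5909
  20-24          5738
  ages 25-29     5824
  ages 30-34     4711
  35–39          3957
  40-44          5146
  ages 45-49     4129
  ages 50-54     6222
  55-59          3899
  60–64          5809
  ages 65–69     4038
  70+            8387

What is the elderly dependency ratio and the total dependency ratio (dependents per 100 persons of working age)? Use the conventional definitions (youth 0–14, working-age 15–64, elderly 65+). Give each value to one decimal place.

0–14: 2933 + 3308 + 2425 = 8666
15–64: 5909 + 5738 + 5824 + 4711 + 3957 + 5146 + 4129 + 6222 + 3899 + 5809 = 51344
65+: 4038 + 8387 = 12425
Old-age dependency ratio = 12425 / 51344 × 100 = 24.2
Total dependency ratio = (8666 + 12425) / 51344 × 100 = 21091 / 51344 × 100 = 41.1

Old-age dependency ratio: 24.2
Total dependency ratio: 41.1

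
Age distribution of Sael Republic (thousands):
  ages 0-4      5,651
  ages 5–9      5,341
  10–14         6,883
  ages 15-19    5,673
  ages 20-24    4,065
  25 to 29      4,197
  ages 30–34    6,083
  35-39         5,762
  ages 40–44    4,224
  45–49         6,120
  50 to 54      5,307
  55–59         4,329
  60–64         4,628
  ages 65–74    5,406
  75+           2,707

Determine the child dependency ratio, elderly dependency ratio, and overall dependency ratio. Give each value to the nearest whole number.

Youth dependency ratio: 35
Old-age dependency ratio: 16
Total dependency ratio: 52

0–14: 5,651 + 5,341 + 6,883 = 17,875
15–64: 5,673 + 4,065 + 4,197 + 6,083 + 5,762 + 4,224 + 6,120 + 5,307 + 4,329 + 4,628 = 50,388
65+: 5,406 + 2,707 = 8,113
Youth dependency ratio = 17,875 / 50,388 × 100 = 35
Old-age dependency ratio = 8,113 / 50,388 × 100 = 16
Total dependency ratio = (17,875 + 8,113) / 50,388 × 100 = 25,988 / 50,388 × 100 = 52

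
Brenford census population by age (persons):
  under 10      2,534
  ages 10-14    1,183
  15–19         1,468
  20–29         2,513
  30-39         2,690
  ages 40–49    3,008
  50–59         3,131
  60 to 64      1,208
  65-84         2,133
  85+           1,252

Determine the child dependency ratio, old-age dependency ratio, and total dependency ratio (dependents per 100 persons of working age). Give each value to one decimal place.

0–14: 2,534 + 1,183 = 3,717
15–64: 1,468 + 2,513 + 2,690 + 3,008 + 3,131 + 1,208 = 14,018
65+: 2,133 + 1,252 = 3,385
Youth dependency ratio = 3,717 / 14,018 × 100 = 26.5
Old-age dependency ratio = 3,385 / 14,018 × 100 = 24.1
Total dependency ratio = (3,717 + 3,385) / 14,018 × 100 = 7,102 / 14,018 × 100 = 50.7

Youth dependency ratio: 26.5
Old-age dependency ratio: 24.1
Total dependency ratio: 50.7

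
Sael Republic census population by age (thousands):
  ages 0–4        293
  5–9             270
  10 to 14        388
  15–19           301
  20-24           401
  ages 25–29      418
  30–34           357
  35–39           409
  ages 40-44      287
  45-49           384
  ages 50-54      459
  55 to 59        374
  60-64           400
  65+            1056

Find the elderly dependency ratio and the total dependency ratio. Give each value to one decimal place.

Old-age dependency ratio: 27.9
Total dependency ratio: 53.0

0–14: 293 + 270 + 388 = 951
15–64: 301 + 401 + 418 + 357 + 409 + 287 + 384 + 459 + 374 + 400 = 3790
65+: 1056
Old-age dependency ratio = 1056 / 3790 × 100 = 27.9
Total dependency ratio = (951 + 1056) / 3790 × 100 = 2007 / 3790 × 100 = 53.0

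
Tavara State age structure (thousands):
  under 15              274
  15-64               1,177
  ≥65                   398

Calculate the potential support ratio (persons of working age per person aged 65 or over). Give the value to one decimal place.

Potential support ratio = 1,177 / 398 = 3.0

Potential support ratio: 3.0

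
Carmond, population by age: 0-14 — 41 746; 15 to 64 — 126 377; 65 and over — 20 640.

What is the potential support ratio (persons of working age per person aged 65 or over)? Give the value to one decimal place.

Potential support ratio = 126 377 / 20 640 = 6.1

Potential support ratio: 6.1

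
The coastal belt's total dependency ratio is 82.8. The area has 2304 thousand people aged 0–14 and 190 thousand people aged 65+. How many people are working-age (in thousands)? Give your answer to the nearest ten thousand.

Working-age: 3010

Total dependency ratio = (youth + elderly) / working-age × 100
82.8 = (2304 + 190) / W × 100
⇒ 3010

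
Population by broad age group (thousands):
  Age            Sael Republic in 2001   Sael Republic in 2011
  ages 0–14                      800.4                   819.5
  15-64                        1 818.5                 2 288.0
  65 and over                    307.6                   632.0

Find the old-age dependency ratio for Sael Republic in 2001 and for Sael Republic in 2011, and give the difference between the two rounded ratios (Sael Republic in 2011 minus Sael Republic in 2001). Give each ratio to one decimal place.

Sael Republic in 2001: 16.9
Sael Republic in 2011: 27.6
Difference: +10.7

Sael Republic in 2001: 307.6 / 1 818.5 × 100 = 16.9
Sael Republic in 2011: 632.0 / 2 288.0 × 100 = 27.6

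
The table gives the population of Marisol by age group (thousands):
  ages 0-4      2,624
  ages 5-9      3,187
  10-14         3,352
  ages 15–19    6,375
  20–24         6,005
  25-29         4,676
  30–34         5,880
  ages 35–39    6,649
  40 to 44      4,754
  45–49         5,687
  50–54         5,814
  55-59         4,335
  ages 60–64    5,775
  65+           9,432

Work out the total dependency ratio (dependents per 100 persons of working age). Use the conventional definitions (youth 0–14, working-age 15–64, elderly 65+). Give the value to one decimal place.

Total dependency ratio: 33.2

0–14: 2,624 + 3,187 + 3,352 = 9,163
15–64: 6,375 + 6,005 + 4,676 + 5,880 + 6,649 + 4,754 + 5,687 + 5,814 + 4,335 + 5,775 = 55,950
65+: 9,432
Total dependency ratio = (9,163 + 9,432) / 55,950 × 100 = 18,595 / 55,950 × 100 = 33.2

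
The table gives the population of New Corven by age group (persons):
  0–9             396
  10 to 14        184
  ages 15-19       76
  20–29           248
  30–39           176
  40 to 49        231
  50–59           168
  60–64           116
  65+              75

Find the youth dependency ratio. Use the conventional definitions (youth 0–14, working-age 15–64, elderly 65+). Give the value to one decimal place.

Youth dependency ratio: 57.1

0–14: 396 + 184 = 580
15–64: 76 + 248 + 176 + 231 + 168 + 116 = 1015
65+: 75
Youth dependency ratio = 580 / 1015 × 100 = 57.1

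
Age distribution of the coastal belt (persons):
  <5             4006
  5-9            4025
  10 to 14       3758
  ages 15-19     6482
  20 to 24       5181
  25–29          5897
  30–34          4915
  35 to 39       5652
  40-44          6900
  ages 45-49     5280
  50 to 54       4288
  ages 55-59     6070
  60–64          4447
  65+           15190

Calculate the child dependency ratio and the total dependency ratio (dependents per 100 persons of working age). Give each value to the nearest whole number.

Youth dependency ratio: 21
Total dependency ratio: 49

0–14: 4006 + 4025 + 3758 = 11789
15–64: 6482 + 5181 + 5897 + 4915 + 5652 + 6900 + 5280 + 4288 + 6070 + 4447 = 55112
65+: 15190
Youth dependency ratio = 11789 / 55112 × 100 = 21
Total dependency ratio = (11789 + 15190) / 55112 × 100 = 26979 / 55112 × 100 = 49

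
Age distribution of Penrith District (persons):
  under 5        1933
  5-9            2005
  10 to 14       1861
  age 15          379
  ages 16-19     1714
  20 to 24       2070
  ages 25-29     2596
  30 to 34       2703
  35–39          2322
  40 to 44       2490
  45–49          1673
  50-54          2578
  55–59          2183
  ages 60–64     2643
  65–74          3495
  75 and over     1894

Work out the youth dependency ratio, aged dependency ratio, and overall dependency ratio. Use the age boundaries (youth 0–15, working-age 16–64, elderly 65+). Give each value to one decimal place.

Youth dependency ratio: 26.9
Old-age dependency ratio: 23.5
Total dependency ratio: 50.4

0–15: 1933 + 2005 + 1861 + 379 = 6178
16–64: 1714 + 2070 + 2596 + 2703 + 2322 + 2490 + 1673 + 2578 + 2183 + 2643 = 22972
65+: 3495 + 1894 = 5389
Youth dependency ratio = 6178 / 22972 × 100 = 26.9
Old-age dependency ratio = 5389 / 22972 × 100 = 23.5
Total dependency ratio = (6178 + 5389) / 22972 × 100 = 11567 / 22972 × 100 = 50.4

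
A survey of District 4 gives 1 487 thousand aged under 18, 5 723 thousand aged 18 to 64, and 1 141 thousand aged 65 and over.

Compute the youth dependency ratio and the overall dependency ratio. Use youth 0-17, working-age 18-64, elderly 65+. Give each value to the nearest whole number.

Youth dependency ratio = 1 487 / 5 723 × 100 = 26
Total dependency ratio = (1 487 + 1 141) / 5 723 × 100 = 2 628 / 5 723 × 100 = 46

Youth dependency ratio: 26
Total dependency ratio: 46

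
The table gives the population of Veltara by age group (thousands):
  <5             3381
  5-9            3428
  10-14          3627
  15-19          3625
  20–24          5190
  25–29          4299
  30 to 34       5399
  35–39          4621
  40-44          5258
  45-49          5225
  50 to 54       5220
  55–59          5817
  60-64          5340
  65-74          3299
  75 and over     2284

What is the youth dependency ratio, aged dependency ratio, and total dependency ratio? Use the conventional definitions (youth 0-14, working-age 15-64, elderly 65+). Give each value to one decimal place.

Youth dependency ratio: 20.9
Old-age dependency ratio: 11.2
Total dependency ratio: 32.0

0–14: 3381 + 3428 + 3627 = 10436
15–64: 3625 + 5190 + 4299 + 5399 + 4621 + 5258 + 5225 + 5220 + 5817 + 5340 = 49994
65+: 3299 + 2284 = 5583
Youth dependency ratio = 10436 / 49994 × 100 = 20.9
Old-age dependency ratio = 5583 / 49994 × 100 = 11.2
Total dependency ratio = (10436 + 5583) / 49994 × 100 = 16019 / 49994 × 100 = 32.0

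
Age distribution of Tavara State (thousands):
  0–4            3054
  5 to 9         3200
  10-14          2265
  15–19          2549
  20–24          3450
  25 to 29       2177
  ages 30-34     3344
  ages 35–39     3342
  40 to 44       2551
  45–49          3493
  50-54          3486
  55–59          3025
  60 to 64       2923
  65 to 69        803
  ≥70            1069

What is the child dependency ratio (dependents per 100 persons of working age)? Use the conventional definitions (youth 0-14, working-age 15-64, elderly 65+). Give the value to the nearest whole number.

Youth dependency ratio: 28

0–14: 3054 + 3200 + 2265 = 8519
15–64: 2549 + 3450 + 2177 + 3344 + 3342 + 2551 + 3493 + 3486 + 3025 + 2923 = 30340
65+: 803 + 1069 = 1872
Youth dependency ratio = 8519 / 30340 × 100 = 28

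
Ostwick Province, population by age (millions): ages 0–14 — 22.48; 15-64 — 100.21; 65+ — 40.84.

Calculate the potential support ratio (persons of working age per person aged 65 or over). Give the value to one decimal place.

Potential support ratio = 100.21 / 40.84 = 2.5

Potential support ratio: 2.5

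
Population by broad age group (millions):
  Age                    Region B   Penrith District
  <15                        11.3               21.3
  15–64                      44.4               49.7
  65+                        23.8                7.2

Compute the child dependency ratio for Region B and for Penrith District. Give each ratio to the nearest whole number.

Region B: 25
Penrith District: 43

Region B: 11.3 / 44.4 × 100 = 25
Penrith District: 21.3 / 49.7 × 100 = 43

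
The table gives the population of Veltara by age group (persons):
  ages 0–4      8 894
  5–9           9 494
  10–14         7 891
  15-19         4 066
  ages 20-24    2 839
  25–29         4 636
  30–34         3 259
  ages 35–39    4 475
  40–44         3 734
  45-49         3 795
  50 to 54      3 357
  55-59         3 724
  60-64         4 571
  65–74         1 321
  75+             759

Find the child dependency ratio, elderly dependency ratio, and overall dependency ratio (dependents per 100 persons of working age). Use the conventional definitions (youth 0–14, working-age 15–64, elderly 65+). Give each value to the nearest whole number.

Youth dependency ratio: 68
Old-age dependency ratio: 5
Total dependency ratio: 74

0–14: 8 894 + 9 494 + 7 891 = 26 279
15–64: 4 066 + 2 839 + 4 636 + 3 259 + 4 475 + 3 734 + 3 795 + 3 357 + 3 724 + 4 571 = 38 456
65+: 1 321 + 759 = 2 080
Youth dependency ratio = 26 279 / 38 456 × 100 = 68
Old-age dependency ratio = 2 080 / 38 456 × 100 = 5
Total dependency ratio = (26 279 + 2 080) / 38 456 × 100 = 28 359 / 38 456 × 100 = 74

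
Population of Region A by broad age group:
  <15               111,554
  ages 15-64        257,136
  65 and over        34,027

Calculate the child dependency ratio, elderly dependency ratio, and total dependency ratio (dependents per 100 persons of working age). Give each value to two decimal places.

Youth dependency ratio: 43.38
Old-age dependency ratio: 13.23
Total dependency ratio: 56.62

Youth dependency ratio = 111,554 / 257,136 × 100 = 43.38
Old-age dependency ratio = 34,027 / 257,136 × 100 = 13.23
Total dependency ratio = (111,554 + 34,027) / 257,136 × 100 = 145,581 / 257,136 × 100 = 56.62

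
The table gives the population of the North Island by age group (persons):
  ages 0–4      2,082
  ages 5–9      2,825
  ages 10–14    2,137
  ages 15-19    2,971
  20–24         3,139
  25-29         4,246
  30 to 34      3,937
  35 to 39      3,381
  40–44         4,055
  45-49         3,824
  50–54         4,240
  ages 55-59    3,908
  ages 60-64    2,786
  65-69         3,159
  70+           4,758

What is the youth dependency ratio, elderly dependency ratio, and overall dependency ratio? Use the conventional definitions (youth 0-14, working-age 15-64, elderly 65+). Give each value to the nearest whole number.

0–14: 2,082 + 2,825 + 2,137 = 7,044
15–64: 2,971 + 3,139 + 4,246 + 3,937 + 3,381 + 4,055 + 3,824 + 4,240 + 3,908 + 2,786 = 36,487
65+: 3,159 + 4,758 = 7,917
Youth dependency ratio = 7,044 / 36,487 × 100 = 19
Old-age dependency ratio = 7,917 / 36,487 × 100 = 22
Total dependency ratio = (7,044 + 7,917) / 36,487 × 100 = 14,961 / 36,487 × 100 = 41

Youth dependency ratio: 19
Old-age dependency ratio: 22
Total dependency ratio: 41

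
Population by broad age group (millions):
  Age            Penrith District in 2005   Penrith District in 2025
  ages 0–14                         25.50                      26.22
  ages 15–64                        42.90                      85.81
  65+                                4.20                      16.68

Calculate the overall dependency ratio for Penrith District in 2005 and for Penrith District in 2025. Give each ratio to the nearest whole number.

Penrith District in 2005: 69
Penrith District in 2025: 50

Penrith District in 2005: (25.50 + 4.20) / 42.90 × 100 = 29.70 / 42.90 × 100 = 69
Penrith District in 2025: (26.22 + 16.68) / 85.81 × 100 = 42.90 / 85.81 × 100 = 50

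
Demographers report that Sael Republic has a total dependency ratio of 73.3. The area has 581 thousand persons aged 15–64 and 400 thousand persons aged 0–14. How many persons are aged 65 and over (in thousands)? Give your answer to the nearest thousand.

Total dependency ratio = (youth + elderly) / working-age × 100
73.3 = (400 + E) / 581 × 100
⇒ 26

Aged 65 and over: 26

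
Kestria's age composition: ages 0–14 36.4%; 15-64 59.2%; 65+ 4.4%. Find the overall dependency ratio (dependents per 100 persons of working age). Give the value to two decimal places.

Total dependency ratio = (36.4 + 4.4) / 59.2 × 100 = 40.8 / 59.2 × 100 = 68.92

Total dependency ratio: 68.92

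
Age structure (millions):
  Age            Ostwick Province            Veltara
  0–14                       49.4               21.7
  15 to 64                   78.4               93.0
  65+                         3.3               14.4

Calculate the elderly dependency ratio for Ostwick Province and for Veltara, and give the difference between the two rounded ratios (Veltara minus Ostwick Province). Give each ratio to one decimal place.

Ostwick Province: 3.3 / 78.4 × 100 = 4.2
Veltara: 14.4 / 93.0 × 100 = 15.5

Ostwick Province: 4.2
Veltara: 15.5
Difference: +11.3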